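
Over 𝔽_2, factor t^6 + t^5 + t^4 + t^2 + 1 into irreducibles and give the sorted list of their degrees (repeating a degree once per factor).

Write g(t) = t^6 + t^5 + t^4 + t^2 + 1.
Roots in 𝔽_2: g(0) = 1; g(1) = 1.
Complete factorization: g(t) = (t^6 + t^5 + t^4 + t^2 + 1).
Factor degrees with multiplicity: 6 = 6.

6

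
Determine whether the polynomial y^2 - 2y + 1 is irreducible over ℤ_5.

Write P(y) = y^2 - 2y + 1.
Check for roots in ℤ_5: P(0) = 1; P(1) = 0 → root; P(2) = 1; P(3) = 4; P(4) = 4.
P(1) = 0, so (y − 1) divides P(y); P is reducible.

No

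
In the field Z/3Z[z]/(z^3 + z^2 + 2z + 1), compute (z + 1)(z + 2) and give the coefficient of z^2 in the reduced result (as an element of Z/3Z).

1

Multiply in Z/3Z[z]: (z + 1)·(z + 2) = z^2 + 2.
Reduced: z^2 + 2.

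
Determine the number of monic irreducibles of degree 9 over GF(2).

56

By the necklace-counting formula, N_2(9) = (1/9) Σ_{d|9} μ(9/d)·2^d.
Divisors of 9: 1, 3, 9; μ(9/d) for each: 0, -1, 1.
Σ = − 2^3 + 2^9 = 504.
N = 504/9 = 56.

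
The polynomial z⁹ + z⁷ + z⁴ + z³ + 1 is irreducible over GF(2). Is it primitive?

Write f(z) = z⁹ + z⁷ + z⁴ + z³ + 1.
|GF(2^9)^×| = 2^9 − 1 = 511. Prime factorization: 511 = 7·73.
f is primitive ⇔ z has order 511 in GF(2)[z]/(f), i.e. z^(511/q) ≠ 1 for each prime q | 511.
z^(73) mod f = 1
z^(7) mod f = z⁷.
Since z^(73) = 1, the order of z divides 73 < 511; not primitive.

No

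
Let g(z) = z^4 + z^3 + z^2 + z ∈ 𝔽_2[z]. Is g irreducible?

No

Check for roots in 𝔽_2: g(0) = 0 → root; g(1) = 0 → root.
g(0) = 0, so (z) divides g(z); g is reducible.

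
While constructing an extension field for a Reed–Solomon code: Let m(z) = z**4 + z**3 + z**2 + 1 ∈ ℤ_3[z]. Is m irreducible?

Check for roots in ℤ_3: m(0) = 1; m(1) = 1; m(2) = 2.
No roots, so no linear factors.
Monic irreducibles of degree 2 over GF(3): z**2 + 1, z**2 + z - 1, z**2 - z - 1.
None of them divide m (all give nonzero remainder).
No irreducible factor of degree ≤ 2 exists, so m is irreducible over GF(3).

Yes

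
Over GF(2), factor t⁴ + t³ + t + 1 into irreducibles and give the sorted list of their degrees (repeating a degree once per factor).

1, 1, 2

Write h(t) = t⁴ + t³ + t + 1.
Roots in GF(2): h(0) = 1; h(1) = 0 → root.
Linear factors from roots: (t + 1).
Complete factorization: h(t) = (t + 1)^2·(t² + t + 1).
Factor degrees with multiplicity: 1 + 1 + 2 = 4.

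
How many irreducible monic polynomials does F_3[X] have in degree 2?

By the necklace-counting formula, N_3(2) = (1/2) Σ_{d|2} μ(2/d)·3^d.
Divisors of 2: 1, 2; μ(2/d) for each: -1, 1.
Σ = − 3^1 + 3^2 = 6.
N = 6/2 = 3.

3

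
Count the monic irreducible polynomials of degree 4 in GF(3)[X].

18

Gauss's count: N_{3}(4) = (1/4) Σ_{d|4} μ(4/d)·3^d.
Divisors of 4: 1, 2, 4; μ(4/d) for each: 0, -1, 1.
Σ = − 3^2 + 3^4 = 72.
N = 72/4 = 18.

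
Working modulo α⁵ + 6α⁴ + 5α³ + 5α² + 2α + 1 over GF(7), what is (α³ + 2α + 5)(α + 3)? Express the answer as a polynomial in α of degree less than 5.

α^4 + 3α^3 + 2α^2 + 4α + 1

Multiply in GF(7)[α]: (α³ + 2α + 5)·(α + 3) = α⁴ + 3α³ + 2α² + 4α + 1.
Reduced: α⁴ + 3α³ + 2α² + 4α + 1.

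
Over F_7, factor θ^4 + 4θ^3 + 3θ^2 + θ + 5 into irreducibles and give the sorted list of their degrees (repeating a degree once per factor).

1, 1, 2

Write g(θ) = θ^4 + 4θ^3 + 3θ^2 + θ + 5.
Linear factors from roots: (θ + 6), (θ + 4).
Complete factorization: g(θ) = (θ + 4)·(θ + 6)·(θ^2 + θ + 4).
Factor degrees with multiplicity: 1 + 1 + 2 = 4.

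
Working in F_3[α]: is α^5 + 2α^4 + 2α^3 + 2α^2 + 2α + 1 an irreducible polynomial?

Write f(α) = α^5 + 2α^4 + 2α^3 + 2α^2 + 2α + 1.
Check for roots in F_3: f(0) = 1; f(1) = 1; f(2) = 0 → root.
f(2) = 0, so (α − 2) divides f(α); f is reducible.

No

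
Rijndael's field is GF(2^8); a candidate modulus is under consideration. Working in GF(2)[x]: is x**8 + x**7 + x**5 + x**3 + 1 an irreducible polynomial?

Yes

Write m(x) = x**8 + x**7 + x**5 + x**3 + 1.
Check for roots in GF(2): m(0) = 1; m(1) = 1.
No roots, so no linear factors.
Monic irreducibles of degree 2 over GF(2): x**2 + x + 1.
None of them divide m (all give nonzero remainder).
Monic irreducibles of degree 3 over GF(2): x**3 + x + 1, x**3 + x**2 + 1.
None of them divide m (all give nonzero remainder).
Monic irreducibles of degree 4 over GF(2): x**4 + x + 1, x**4 + x**3 + 1, x**4 + x**3 + x**2 + x + 1.
None of them divide m (all give nonzero remainder).
No irreducible factor of degree ≤ 4 exists, so m is irreducible over GF(2).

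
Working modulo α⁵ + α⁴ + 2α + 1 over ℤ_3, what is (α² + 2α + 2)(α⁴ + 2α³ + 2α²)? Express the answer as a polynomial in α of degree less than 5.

2α^4 + 2α^3 + 2α^2 + 2α

Multiply in ℤ_3[α]: (α² + 2α + 2)·(α⁴ + 2α³ + 2α²) = α⁶ + α⁵ + 2α⁴ + 2α³ + α².
Reduce using α⁵ ≡ 2α⁴ + α + 2 (mod α⁵ + α⁴ + 2α + 1).
Reduced: 2α⁴ + 2α³ + 2α² + 2α.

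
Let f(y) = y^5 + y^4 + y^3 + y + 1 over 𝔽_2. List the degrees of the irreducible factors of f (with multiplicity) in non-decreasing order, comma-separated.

5

Roots in 𝔽_2: f(0) = 1; f(1) = 1.
Complete factorization: f(y) = (y^5 + y^4 + y^3 + y + 1).
Factor degrees with multiplicity: 5 = 5.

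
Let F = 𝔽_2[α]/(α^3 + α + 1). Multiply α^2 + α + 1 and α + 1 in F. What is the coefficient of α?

Multiply in 𝔽_2[α]: (α^2 + α + 1)·(α + 1) = α^3 + 1.
Reduce using α^3 ≡ α + 1 (mod α^3 + α + 1).
Reduced: α.

1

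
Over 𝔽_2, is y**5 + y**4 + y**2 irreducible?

Write m(y) = y**5 + y**4 + y**2.
Check for roots in 𝔽_2: m(0) = 0 → root; m(1) = 1.
m(0) = 0, so (y) divides m(y); m is reducible.

No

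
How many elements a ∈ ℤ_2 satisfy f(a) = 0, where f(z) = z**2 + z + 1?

Evaluate at each of the 2 elements of ℤ_2:
f(0) = 1; f(1) = 1.
No element is a root.

0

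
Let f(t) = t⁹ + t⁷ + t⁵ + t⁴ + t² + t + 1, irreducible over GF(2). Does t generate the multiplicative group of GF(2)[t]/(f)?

Yes

|GF(2^9)^×| = 2^9 − 1 = 511. Prime factorization: 511 = 7·73.
f is primitive ⇔ t has order 511 in GF(2)[t]/(f), i.e. t^(511/q) ≠ 1 for each prime q | 511.
t^(73) mod f = t⁸ + t⁶ + t⁴ + t² + t.
t^(7) mod f = t⁷.
None equal 1, so t has full order 511; f is primitive.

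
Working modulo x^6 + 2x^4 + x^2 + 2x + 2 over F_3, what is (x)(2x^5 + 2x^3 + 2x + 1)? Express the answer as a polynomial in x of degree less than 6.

x^4 + 2

Multiply in F_3[x]: (x)·(2x^5 + 2x^3 + 2x + 1) = 2x^6 + 2x^4 + 2x^2 + x.
Reduce using x^6 ≡ x^4 + 2x^2 + x + 1 (mod x^6 + 2x^4 + x^2 + 2x + 2).
Reduced: x^4 + 2.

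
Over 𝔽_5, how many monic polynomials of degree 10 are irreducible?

976248

Gauss's count: N_{5}(10) = (1/10) Σ_{d|10} μ(10/d)·5^d.
Divisors of 10: 1, 2, 5, 10; μ(10/d) for each: 1, -1, -1, 1.
Σ = 5^1 − 5^2 − 5^5 + 5^10 = 9762480.
N = 9762480/10 = 976248.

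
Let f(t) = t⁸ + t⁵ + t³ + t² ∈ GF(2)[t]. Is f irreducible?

Check for roots in GF(2): f(0) = 0 → root; f(1) = 0 → root.
f(0) = 0, so (t) divides f(t); f is reducible.

No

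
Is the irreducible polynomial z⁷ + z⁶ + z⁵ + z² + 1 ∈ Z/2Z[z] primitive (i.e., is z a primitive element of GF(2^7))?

Yes

Write f(z) = z⁷ + z⁶ + z⁵ + z² + 1.
|GF(2^7)^×| = 2^7 − 1 = 127. Prime factorization: 127 = 127.
f is primitive ⇔ z has order 127 in GF(2)[z]/(f), i.e. z^(127/q) ≠ 1 for each prime q | 127.
z^(1) mod f = z.
None equal 1, so z has full order 127; f is primitive.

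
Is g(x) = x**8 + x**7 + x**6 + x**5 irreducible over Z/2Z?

No

Check for roots in Z/2Z: g(0) = 0 → root; g(1) = 0 → root.
g(0) = 0, so (x) divides g(x); g is reducible.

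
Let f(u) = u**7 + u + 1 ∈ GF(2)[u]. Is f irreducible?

Yes

Check for roots in GF(2): f(0) = 1; f(1) = 1.
No roots, so no linear factors.
Monic irreducibles of degree 2 over GF(2): u**2 + u + 1.
None of them divide f (all give nonzero remainder).
Monic irreducibles of degree 3 over GF(2): u**3 + u + 1, u**3 + u**2 + 1.
None of them divide f (all give nonzero remainder).
No irreducible factor of degree ≤ 3 exists, so f is irreducible over GF(2).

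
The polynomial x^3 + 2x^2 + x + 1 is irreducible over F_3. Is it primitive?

Yes

Write f(x) = x^3 + 2x^2 + x + 1.
|GF(3^3)^×| = 3^3 − 1 = 26. Prime factorization: 26 = 2·13.
f is primitive ⇔ x has order 26 in GF(3)[x]/(f), i.e. x^(26/q) ≠ 1 for each prime q | 26.
x^(13) mod f = 2.
x^(2) mod f = x^2.
None equal 1, so x has full order 26; f is primitive.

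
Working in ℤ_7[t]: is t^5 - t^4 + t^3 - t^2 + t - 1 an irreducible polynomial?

Write m(t) = t^5 - t^4 + t^3 - t^2 + t - 1.
Check for roots in ℤ_7: m(0) = 6; m(1) = 0 → root; m(2) = 0 → root; m(3) = 0 → root; m(4) = 0 → root; m(5) = 0 → root; m(6) = 1.
m(1) = 0, so (t − 1) divides m(t); m is reducible.

No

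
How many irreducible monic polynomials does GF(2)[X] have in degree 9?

By the necklace-counting formula, N_2(9) = (1/9) Σ_{d|9} μ(9/d)·2^d.
Divisors of 9: 1, 3, 9; μ(9/d) for each: 0, -1, 1.
Σ = − 2^3 + 2^9 = 504.
N = 504/9 = 56.

56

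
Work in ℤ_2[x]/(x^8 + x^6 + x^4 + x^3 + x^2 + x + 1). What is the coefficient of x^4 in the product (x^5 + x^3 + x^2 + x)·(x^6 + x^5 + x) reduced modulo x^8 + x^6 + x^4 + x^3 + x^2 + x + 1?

Multiply in ℤ_2[x]: (x^5 + x^3 + x^2 + x)·(x^6 + x^5 + x) = x^11 + x^10 + x^9 + x^4 + x^3 + x^2.
Reduce using x^8 ≡ x^6 + x^4 + x^3 + x^2 + x + 1 (mod x^8 + x^6 + x^4 + x^3 + x^2 + x + 1).
Reduced: x^7 + x^6 + x^2 + x + 1.

0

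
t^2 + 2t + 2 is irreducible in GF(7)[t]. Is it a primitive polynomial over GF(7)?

Write f(t) = t^2 + 2t + 2.
|GF(7^2)^×| = 7^2 − 1 = 48. Prime factorization: 48 = 2^4·3.
f is primitive ⇔ t has order 48 in GF(7)[t]/(f), i.e. t^(48/q) ≠ 1 for each prime q | 48.
t^(24) mod f = 1
t^(16) mod f = 4.
Since t^(24) = 1, the order of t divides 24 < 48; not primitive.

No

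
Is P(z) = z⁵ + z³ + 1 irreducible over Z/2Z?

Yes

Check for roots in Z/2Z: P(0) = 1; P(1) = 1.
No roots, so no linear factors.
Monic irreducibles of degree 2 over GF(2): z² + z + 1.
None of them divide P (all give nonzero remainder).
No irreducible factor of degree ≤ 2 exists, so P is irreducible over GF(2).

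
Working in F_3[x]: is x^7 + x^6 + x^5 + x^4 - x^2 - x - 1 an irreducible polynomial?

Yes

Write f(x) = x^7 + x^6 + x^5 + x^4 - x^2 - x - 1.
Check for roots in F_3: f(0) = 2; f(1) = 1; f(2) = 2.
No roots, so no linear factors.
Monic irreducibles of degree 2 over GF(3): x^2 + 1, x^2 + x - 1, x^2 - x - 1.
None of them divide f (all give nonzero remainder).
Degree-3 irreducible divisors: test the 8 monic irreducibles of degree 3 over GF(3).
None of them divide f (all give nonzero remainder).
No irreducible factor of degree ≤ 3 exists, so f is irreducible over GF(3).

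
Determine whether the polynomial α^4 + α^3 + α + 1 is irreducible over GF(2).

No

Write P(α) = α^4 + α^3 + α + 1.
Check for roots in GF(2): P(0) = 1; P(1) = 0 → root.
P(1) = 0, so (α − 1) divides P(α); P is reducible.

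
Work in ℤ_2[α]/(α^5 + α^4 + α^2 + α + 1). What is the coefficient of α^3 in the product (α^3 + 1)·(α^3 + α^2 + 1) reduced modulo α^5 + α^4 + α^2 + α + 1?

Multiply in ℤ_2[α]: (α^3 + 1)·(α^3 + α^2 + 1) = α^6 + α^5 + α^2 + 1.
Reduce using α^5 ≡ α^4 + α^2 + α + 1 (mod α^5 + α^4 + α^2 + α + 1).
Reduced: α^3 + α + 1.

1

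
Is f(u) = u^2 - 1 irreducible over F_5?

Check for roots in F_5: f(0) = 4; f(1) = 0 → root; f(2) = 3; f(3) = 3; f(4) = 0 → root.
f(1) = 0, so (u − 1) divides f(u); f is reducible.

No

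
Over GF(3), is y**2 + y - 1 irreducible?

Yes

Write P(y) = y**2 + y - 1.
Check for roots in GF(3): P(0) = 2; P(1) = 1; P(2) = 2.
No roots. A degree-2 polynomial over a field with no linear factor is irreducible.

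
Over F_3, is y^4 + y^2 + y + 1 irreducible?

Yes

Write g(y) = y^4 + y^2 + y + 1.
Check for roots in F_3: g(0) = 1; g(1) = 1; g(2) = 2.
No roots, so no linear factors.
Monic irreducibles of degree 2 over GF(3): y^2 + 1, y^2 + y - 1, y^2 - y - 1.
None of them divide g (all give nonzero remainder).
No irreducible factor of degree ≤ 2 exists, so g is irreducible over GF(3).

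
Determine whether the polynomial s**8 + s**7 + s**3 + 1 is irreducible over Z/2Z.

Write h(s) = s**8 + s**7 + s**3 + 1.
Check for roots in Z/2Z: h(0) = 1; h(1) = 0 → root.
h(1) = 0, so (s − 1) divides h(s); h is reducible.

No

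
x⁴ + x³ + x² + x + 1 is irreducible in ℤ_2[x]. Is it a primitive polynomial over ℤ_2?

No

Write f(x) = x⁴ + x³ + x² + x + 1.
|GF(2^4)^×| = 2^4 − 1 = 15. Prime factorization: 15 = 3·5.
f is primitive ⇔ x has order 15 in GF(2)[x]/(f), i.e. x^(15/q) ≠ 1 for each prime q | 15.
x^(5) mod f = 1
x^(3) mod f = x³.
Since x^(5) = 1, the order of x divides 5 < 15; not primitive.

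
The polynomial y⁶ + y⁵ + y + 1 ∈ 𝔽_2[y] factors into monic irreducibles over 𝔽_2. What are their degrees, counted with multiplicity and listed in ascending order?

1, 1, 4

Write h(y) = y⁶ + y⁵ + y + 1.
Roots in 𝔽_2: h(0) = 1; h(1) = 0 → root.
Linear factors from roots: (y + 1).
Complete factorization: h(y) = (y + 1)^2·(y⁴ + y³ + y² + y + 1).
Factor degrees with multiplicity: 1 + 1 + 4 = 6.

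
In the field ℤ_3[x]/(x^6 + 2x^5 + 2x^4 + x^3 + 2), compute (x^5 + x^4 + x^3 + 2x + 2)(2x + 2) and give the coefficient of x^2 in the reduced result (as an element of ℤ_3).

1

Multiply in ℤ_3[x]: (x^5 + x^4 + x^3 + 2x + 2)·(2x + 2) = 2x^6 + x^5 + x^4 + 2x^3 + x^2 + 2x + 1.
Reduce using x^6 ≡ x^5 + x^4 + 2x^3 + 1 (mod x^6 + 2x^5 + 2x^4 + x^3 + 2).
Reduced: x^2 + 2x.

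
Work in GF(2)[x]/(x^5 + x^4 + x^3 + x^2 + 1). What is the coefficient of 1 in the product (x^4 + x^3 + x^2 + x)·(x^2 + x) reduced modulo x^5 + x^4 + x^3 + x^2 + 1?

Multiply in GF(2)[x]: (x^4 + x^3 + x^2 + x)·(x^2 + x) = x^6 + x^2.
Reduce using x^5 ≡ x^4 + x^3 + x^2 + 1 (mod x^5 + x^4 + x^3 + x^2 + 1).
Reduced: x + 1.

1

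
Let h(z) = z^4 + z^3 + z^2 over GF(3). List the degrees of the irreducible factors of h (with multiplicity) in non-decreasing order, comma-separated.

1, 1, 1, 1

Roots in GF(3): h(0) = 0 → root; h(1) = 0 → root; h(2) = 1.
Linear factors from roots: (z), (z + 2).
Complete factorization: h(z) = (z)^2·(z + 2)^2.
Factor degrees with multiplicity: 1 + 1 + 1 + 1 = 4.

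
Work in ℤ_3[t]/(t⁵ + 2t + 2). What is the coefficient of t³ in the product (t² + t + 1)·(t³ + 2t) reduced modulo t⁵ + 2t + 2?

0

Multiply in ℤ_3[t]: (t² + t + 1)·(t³ + 2t) = t⁵ + t⁴ + 2t² + 2t.
Reduce using t⁵ ≡ t + 1 (mod t⁵ + 2t + 2).
Reduced: t⁴ + 2t² + 1.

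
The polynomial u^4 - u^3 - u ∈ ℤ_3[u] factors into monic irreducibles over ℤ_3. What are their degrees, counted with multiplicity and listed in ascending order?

1, 1, 2

Write g(u) = u^4 - u^3 - u.
Roots in ℤ_3: g(0) = 0 → root; g(1) = 2; g(2) = 0 → root.
Linear factors from roots: (u), (u + 1).
Complete factorization: g(u) = (u)·(u + 1)·(u^2 + u - 1).
Factor degrees with multiplicity: 1 + 1 + 2 = 4.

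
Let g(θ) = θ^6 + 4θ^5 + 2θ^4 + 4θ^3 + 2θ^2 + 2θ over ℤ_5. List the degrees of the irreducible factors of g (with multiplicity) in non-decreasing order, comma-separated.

Roots in ℤ_5: g(0) = 0 → root; g(1) = 0 → root; g(2) = 3; g(3) = 0 → root; g(4) = 0 → root.
Linear factors from roots: (θ), (θ + 4), (θ + 2), (θ + 1).
Complete factorization: g(θ) = (θ)·(θ + 1)·(θ + 2)·(θ + 4)·(θ^2 + 2θ + 4).
Factor degrees with multiplicity: 1 + 1 + 1 + 1 + 2 = 6.

1, 1, 1, 1, 2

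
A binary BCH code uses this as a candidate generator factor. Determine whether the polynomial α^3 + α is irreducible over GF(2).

No

Write P(α) = α^3 + α.
Check for roots in GF(2): P(0) = 0 → root; P(1) = 0 → root.
P(0) = 0, so (α) divides P(α); P is reducible.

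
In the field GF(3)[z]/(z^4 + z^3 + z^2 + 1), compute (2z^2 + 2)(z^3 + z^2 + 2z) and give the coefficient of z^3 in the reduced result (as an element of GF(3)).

1

Multiply in GF(3)[z]: (2z^2 + 2)·(z^3 + z^2 + 2z) = 2z^5 + 2z^4 + 2z^2 + z.
Reduce using z^4 ≡ 2z^3 + 2z^2 + 2 (mod z^4 + z^3 + z^2 + 1).
Reduced: z^3 + 2z^2 + 2z.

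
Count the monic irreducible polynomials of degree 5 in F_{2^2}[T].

Gauss's count: N_{4}(5) = (1/5) Σ_{d|5} μ(5/d)·4^d.
Divisors of 5: 1, 5; μ(5/d) for each: -1, 1.
Σ = − 4^1 + 4^5 = 1020.
N = 1020/5 = 204.

204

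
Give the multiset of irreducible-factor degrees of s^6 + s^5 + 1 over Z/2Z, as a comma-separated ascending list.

Write h(s) = s^6 + s^5 + 1.
Roots in Z/2Z: h(0) = 1; h(1) = 1.
Complete factorization: h(s) = (s^6 + s^5 + 1).
Factor degrees with multiplicity: 6 = 6.

6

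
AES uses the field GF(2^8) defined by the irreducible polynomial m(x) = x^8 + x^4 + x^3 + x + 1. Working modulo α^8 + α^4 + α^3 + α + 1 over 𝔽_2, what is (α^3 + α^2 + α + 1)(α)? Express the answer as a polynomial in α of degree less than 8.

Multiply in 𝔽_2[α]: (α^3 + α^2 + α + 1)·(α) = α^4 + α^3 + α^2 + α.
Reduced: α^4 + α^3 + α^2 + α.

α^4 + α^3 + α^2 + α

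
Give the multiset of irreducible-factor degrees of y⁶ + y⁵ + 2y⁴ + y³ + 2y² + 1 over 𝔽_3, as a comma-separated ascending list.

Write f(y) = y⁶ + y⁵ + 2y⁴ + y³ + 2y² + 1.
Roots in 𝔽_3: f(0) = 1; f(1) = 2; f(2) = 1.
Complete factorization: f(y) = (y² + 1)·(y⁴ + y³ + y² + 1).
Factor degrees with multiplicity: 2 + 4 = 6.

2, 4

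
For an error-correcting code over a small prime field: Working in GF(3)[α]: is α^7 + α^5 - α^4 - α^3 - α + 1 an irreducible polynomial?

No

Write m(α) = α^7 + α^5 - α^4 - α^3 - α + 1.
Check for roots in GF(3): m(0) = 1; m(1) = 0 → root; m(2) = 0 → root.
m(1) = 0, so (α − 1) divides m(α); m is reducible.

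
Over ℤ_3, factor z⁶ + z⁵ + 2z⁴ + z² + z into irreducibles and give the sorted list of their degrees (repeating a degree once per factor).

Write g(z) = z⁶ + z⁵ + 2z⁴ + z² + z.
Roots in ℤ_3: g(0) = 0 → root; g(1) = 0 → root; g(2) = 2.
Linear factors from roots: (z), (z + 2).
Complete factorization: g(z) = (z)·(z + 2)·(z⁴ + 2z³ + z² + z + 2).
Factor degrees with multiplicity: 1 + 1 + 4 = 6.

1, 1, 4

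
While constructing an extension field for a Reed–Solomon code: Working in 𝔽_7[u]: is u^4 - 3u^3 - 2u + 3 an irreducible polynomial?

Yes

Write h(u) = u^4 - 3u^3 - 2u + 3.
Check for roots in 𝔽_7: h(0) = 3; h(1) = 6; h(2) = 5; h(3) = 4; h(4) = 3; h(5) = 5; h(6) = 2.
No roots, so no linear factors.
Degree-2 irreducible divisors: test the 21 monic irreducibles of degree 2 over GF(7).
None of them divide h (all give nonzero remainder).
No irreducible factor of degree ≤ 2 exists, so h is irreducible over GF(7).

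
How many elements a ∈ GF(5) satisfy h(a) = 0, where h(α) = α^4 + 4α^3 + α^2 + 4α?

4

Evaluate at each of the 5 elements of GF(5):
h(0) = 0 → root; h(1) = 0 → root; h(2) = 0 → root; h(3) = 0 → root; h(4) = 4.
Roots: {0, 1, 2, 3}.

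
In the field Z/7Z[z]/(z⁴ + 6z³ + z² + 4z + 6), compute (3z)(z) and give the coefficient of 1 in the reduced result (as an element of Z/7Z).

Multiply in Z/7Z[z]: (3z)·(z) = 3z².
Reduced: 3z².

0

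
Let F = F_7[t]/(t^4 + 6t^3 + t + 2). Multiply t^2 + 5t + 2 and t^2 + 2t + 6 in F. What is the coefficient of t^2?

Multiply in F_7[t]: (t^2 + 5t + 2)·(t^2 + 2t + 6) = t^4 + 4t^2 + 6t + 5.
Reduce using t^4 ≡ t^3 + 6t + 5 (mod t^4 + 6t^3 + t + 2).
Reduced: t^3 + 4t^2 + 5t + 3.

4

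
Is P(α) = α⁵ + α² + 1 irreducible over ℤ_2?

Check for roots in ℤ_2: P(0) = 1; P(1) = 1.
No roots, so no linear factors.
Monic irreducibles of degree 2 over GF(2): α² + α + 1.
None of them divide P (all give nonzero remainder).
No irreducible factor of degree ≤ 2 exists, so P is irreducible over GF(2).

Yes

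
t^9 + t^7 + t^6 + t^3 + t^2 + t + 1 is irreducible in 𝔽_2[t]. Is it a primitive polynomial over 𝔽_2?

Yes

Write f(t) = t^9 + t^7 + t^6 + t^3 + t^2 + t + 1.
|GF(2^9)^×| = 2^9 − 1 = 511. Prime factorization: 511 = 7·73.
f is primitive ⇔ t has order 511 in GF(2)[t]/(f), i.e. t^(511/q) ≠ 1 for each prime q | 511.
t^(73) mod f = t^8 + t^7 + t^5 + t^4 + t^3 + t^2 + 1.
t^(7) mod f = t^7.
None equal 1, so t has full order 511; f is primitive.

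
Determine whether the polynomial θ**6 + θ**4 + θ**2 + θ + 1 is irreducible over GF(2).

Yes

Write P(θ) = θ**6 + θ**4 + θ**2 + θ + 1.
Check for roots in GF(2): P(0) = 1; P(1) = 1.
No roots, so no linear factors.
Monic irreducibles of degree 2 over GF(2): θ**2 + θ + 1.
None of them divide P (all give nonzero remainder).
Monic irreducibles of degree 3 over GF(2): θ**3 + θ + 1, θ**3 + θ**2 + 1.
None of them divide P (all give nonzero remainder).
No irreducible factor of degree ≤ 3 exists, so P is irreducible over GF(2).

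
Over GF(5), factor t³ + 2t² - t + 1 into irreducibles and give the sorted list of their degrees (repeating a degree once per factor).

1, 2

Write g(t) = t³ + 2t² - t + 1.
Roots in GF(5): g(0) = 1; g(1) = 3; g(2) = 0 → root; g(3) = 3; g(4) = 3.
Linear factors from roots: (t - 2).
Complete factorization: g(t) = (t - 2)·(t² - t + 2).
Factor degrees with multiplicity: 1 + 2 = 3.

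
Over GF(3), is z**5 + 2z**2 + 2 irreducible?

No

Write m(z) = z**5 + 2z**2 + 2.
Check for roots in GF(3): m(0) = 2; m(1) = 2; m(2) = 0 → root.
m(2) = 0, so (z − 2) divides m(z); m is reducible.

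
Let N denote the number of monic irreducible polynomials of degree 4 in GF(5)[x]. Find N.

150

Gauss's count: N_{5}(4) = (1/4) Σ_{d|4} μ(4/d)·5^d.
Divisors of 4: 1, 2, 4; μ(4/d) for each: 0, -1, 1.
Σ = − 5^2 + 5^4 = 600.
N = 600/4 = 150.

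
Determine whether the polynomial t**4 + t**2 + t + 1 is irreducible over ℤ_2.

Write m(t) = t**4 + t**2 + t + 1.
Check for roots in ℤ_2: m(0) = 1; m(1) = 0 → root.
m(1) = 0, so (t − 1) divides m(t); m is reducible.

No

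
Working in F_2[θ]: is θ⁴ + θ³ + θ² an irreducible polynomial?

Write g(θ) = θ⁴ + θ³ + θ².
Check for roots in F_2: g(0) = 0 → root; g(1) = 1.
g(0) = 0, so (θ) divides g(θ); g is reducible.

No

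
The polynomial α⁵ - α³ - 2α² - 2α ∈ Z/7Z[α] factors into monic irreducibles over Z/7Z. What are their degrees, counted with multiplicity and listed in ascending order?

Write h(α) = α⁵ - α³ - 2α² - 2α.
Linear factors from roots: (α), (α + 2), (α + 1).
Complete factorization: h(α) = (α)·(α + 1)·(α + 2)·(α² - 3α - 1).
Factor degrees with multiplicity: 1 + 1 + 1 + 2 = 5.

1, 1, 1, 2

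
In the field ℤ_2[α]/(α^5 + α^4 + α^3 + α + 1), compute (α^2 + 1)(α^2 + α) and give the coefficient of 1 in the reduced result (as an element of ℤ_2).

Multiply in ℤ_2[α]: (α^2 + 1)·(α^2 + α) = α^4 + α^3 + α^2 + α.
Reduced: α^4 + α^3 + α^2 + α.

0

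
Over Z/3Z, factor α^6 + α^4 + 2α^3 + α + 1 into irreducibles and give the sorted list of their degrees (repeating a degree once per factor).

Write h(α) = α^6 + α^4 + 2α^3 + α + 1.
Roots in Z/3Z: h(0) = 1; h(1) = 0 → root; h(2) = 0 → root.
Linear factors from roots: (α + 2), (α + 1).
Complete factorization: h(α) = (α + 2)·(α + 1)^3·(α^2 + α + 2).
Factor degrees with multiplicity: 1 + 1 + 1 + 1 + 2 = 6.

1, 1, 1, 1, 2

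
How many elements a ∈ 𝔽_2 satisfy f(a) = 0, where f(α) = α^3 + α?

Evaluate at each of the 2 elements of 𝔽_2:
f(0) = 0 → root; f(1) = 0 → root.
Roots: {0, 1}.

2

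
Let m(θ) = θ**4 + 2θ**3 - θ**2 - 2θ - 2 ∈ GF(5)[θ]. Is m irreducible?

Yes

Check for roots in GF(5): m(0) = 3; m(1) = 3; m(2) = 2; m(3) = 3; m(4) = 3.
No roots, so no linear factors.
Degree-2 irreducible divisors: test the 10 monic irreducibles of degree 2 over GF(5).
None of them divide m (all give nonzero remainder).
No irreducible factor of degree ≤ 2 exists, so m is irreducible over GF(5).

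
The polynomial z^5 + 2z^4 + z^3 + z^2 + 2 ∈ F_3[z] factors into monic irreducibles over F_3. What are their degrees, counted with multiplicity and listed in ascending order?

Write g(z) = z^5 + 2z^4 + z^3 + z^2 + 2.
Roots in F_3: g(0) = 2; g(1) = 1; g(2) = 0 → root.
Linear factors from roots: (z + 1).
Complete factorization: g(z) = (z + 1)·(z^2 + 1)·(z^2 + z + 2).
Factor degrees with multiplicity: 1 + 2 + 2 = 5.

1, 2, 2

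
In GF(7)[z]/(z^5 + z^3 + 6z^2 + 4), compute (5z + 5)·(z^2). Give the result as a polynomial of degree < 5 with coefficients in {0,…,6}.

5z^3 + 5z^2

Multiply in GF(7)[z]: (5z + 5)·(z^2) = 5z^3 + 5z^2.
Reduced: 5z^3 + 5z^2.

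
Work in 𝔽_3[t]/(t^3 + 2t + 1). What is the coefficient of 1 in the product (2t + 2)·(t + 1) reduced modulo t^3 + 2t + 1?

Multiply in 𝔽_3[t]: (2t + 2)·(t + 1) = 2t^2 + t + 2.
Reduced: 2t^2 + t + 2.

2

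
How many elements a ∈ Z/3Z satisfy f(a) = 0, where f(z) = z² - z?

2

Evaluate at each of the 3 elements of Z/3Z:
f(0) = 0 → root; f(1) = 0 → root; f(2) = 2.
Roots: {0, 1}.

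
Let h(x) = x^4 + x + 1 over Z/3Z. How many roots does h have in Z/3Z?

1

Evaluate at each of the 3 elements of Z/3Z:
h(0) = 1; h(1) = 0 → root; h(2) = 1.
Roots: {1}.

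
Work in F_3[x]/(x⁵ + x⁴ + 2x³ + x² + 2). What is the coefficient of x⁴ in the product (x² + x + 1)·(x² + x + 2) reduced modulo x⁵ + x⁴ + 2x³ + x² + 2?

1

Multiply in F_3[x]: (x² + x + 1)·(x² + x + 2) = x⁴ + 2x³ + x² + 2.
Reduced: x⁴ + 2x³ + x² + 2.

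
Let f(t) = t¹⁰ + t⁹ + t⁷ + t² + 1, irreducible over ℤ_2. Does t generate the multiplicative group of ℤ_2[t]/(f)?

|GF(2^10)^×| = 2^10 − 1 = 1023. Prime factorization: 1023 = 3·11·31.
f is primitive ⇔ t has order 1023 in GF(2)[t]/(f), i.e. t^(1023/q) ≠ 1 for each prime q | 1023.
t^(341) mod f = t⁸ + t⁵.
t^(93) mod f = 1
t^(33) mod f = t⁹ + 1.
Since t^(93) = 1, the order of t divides 93 < 1023; not primitive.

No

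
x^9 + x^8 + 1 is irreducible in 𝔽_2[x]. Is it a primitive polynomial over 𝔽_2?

No

Write f(x) = x^9 + x^8 + 1.
|GF(2^9)^×| = 2^9 − 1 = 511. Prime factorization: 511 = 7·73.
f is primitive ⇔ x has order 511 in GF(2)[x]/(f), i.e. x^(511/q) ≠ 1 for each prime q | 511.
x^(73) mod f = 1
x^(7) mod f = x^7.
Since x^(73) = 1, the order of x divides 73 < 511; not primitive.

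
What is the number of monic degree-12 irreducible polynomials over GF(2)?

x^(2^12) − x is the product of all monic irreducibles of degree dividing 12; Möbius inversion gives N = (1/12) Σ μ(12/d)·2^d.
Divisors of 12: 1, 2, 3, 4, 6, 12; μ(12/d) for each: 0, 1, 0, -1, -1, 1.
Σ = 2^2 − 2^4 − 2^6 + 2^12 = 4020.
N = 4020/12 = 335.

335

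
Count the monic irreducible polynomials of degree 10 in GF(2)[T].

Gauss's count: N_{2}(10) = (1/10) Σ_{d|10} μ(10/d)·2^d.
Divisors of 10: 1, 2, 5, 10; μ(10/d) for each: 1, -1, -1, 1.
Σ = 2^1 − 2^2 − 2^5 + 2^10 = 990.
N = 990/10 = 99.

99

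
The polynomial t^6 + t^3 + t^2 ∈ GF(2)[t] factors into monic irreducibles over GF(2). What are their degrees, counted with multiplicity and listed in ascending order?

1, 1, 4

Write g(t) = t^6 + t^3 + t^2.
Roots in GF(2): g(0) = 0 → root; g(1) = 1.
Linear factors from roots: (t).
Complete factorization: g(t) = (t)^2·(t^4 + t + 1).
Factor degrees with multiplicity: 1 + 1 + 4 = 6.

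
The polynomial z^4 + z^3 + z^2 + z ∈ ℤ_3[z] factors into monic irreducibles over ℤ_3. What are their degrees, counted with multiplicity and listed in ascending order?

Write h(z) = z^4 + z^3 + z^2 + z.
Roots in ℤ_3: h(0) = 0 → root; h(1) = 1; h(2) = 0 → root.
Linear factors from roots: (z), (z + 1).
Complete factorization: h(z) = (z)·(z + 1)·(z^2 + 1).
Factor degrees with multiplicity: 1 + 1 + 2 = 4.

1, 1, 2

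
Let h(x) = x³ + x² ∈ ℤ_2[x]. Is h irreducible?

No

Check for roots in ℤ_2: h(0) = 0 → root; h(1) = 0 → root.
h(0) = 0, so (x) divides h(x); h is reducible.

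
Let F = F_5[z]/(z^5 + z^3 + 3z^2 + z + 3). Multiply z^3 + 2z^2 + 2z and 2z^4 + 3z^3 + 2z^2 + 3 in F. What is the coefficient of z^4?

Multiply in F_5[z]: (z^3 + 2z^2 + 2z)·(2z^4 + 3z^3 + 2z^2 + 3) = 2z^7 + 2z^6 + 2z^5 + 2z^3 + z^2 + z.
Reduce using z^5 ≡ 4z^3 + 2z^2 + 4z + 2 (mod z^5 + z^3 + 3z^2 + z + 3).
Reduced: 2z^4 + 4z^3 + 3z^2.

2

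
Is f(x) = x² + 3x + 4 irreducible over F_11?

Check each element of F_11 for a root: f(0)=4, f(1)=8, f(2)=3, f(3)=0, f(4)=10, f(5)=0, f(6)=3, f(7)=8, f(8)=4, f(9)=2, f(10)=2.
f(3) = 0, so (x − 3) divides f(x); f is reducible.

No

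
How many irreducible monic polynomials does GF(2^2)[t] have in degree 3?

x^(4^3) − x is the product of all monic irreducibles of degree dividing 3; Möbius inversion gives N = (1/3) Σ μ(3/d)·4^d.
Divisors of 3: 1, 3; μ(3/d) for each: -1, 1.
Σ = − 4^1 + 4^3 = 60.
N = 60/3 = 20.

20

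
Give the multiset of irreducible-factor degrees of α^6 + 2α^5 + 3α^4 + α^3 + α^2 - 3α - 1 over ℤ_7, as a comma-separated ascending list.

Write h(α) = α^6 + 2α^5 + 3α^4 + α^3 + α^2 - 3α - 1.
Linear factors from roots: (α - 3), (α + 3), (α + 2).
Complete factorization: h(α) = (α + 2)·(α + 3)·(α - 3)·(α^3 - 2α + 2).
Factor degrees with multiplicity: 1 + 1 + 1 + 3 = 6.

1, 1, 1, 3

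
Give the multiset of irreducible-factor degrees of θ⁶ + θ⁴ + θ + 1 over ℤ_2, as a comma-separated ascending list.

1, 2, 3

Write h(θ) = θ⁶ + θ⁴ + θ + 1.
Roots in ℤ_2: h(0) = 1; h(1) = 0 → root.
Linear factors from roots: (θ + 1).
Complete factorization: h(θ) = (θ + 1)·(θ² + θ + 1)·(θ³ + θ + 1).
Factor degrees with multiplicity: 1 + 2 + 3 = 6.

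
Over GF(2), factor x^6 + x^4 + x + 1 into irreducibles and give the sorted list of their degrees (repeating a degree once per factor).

1, 2, 3

Write h(x) = x^6 + x^4 + x + 1.
Roots in GF(2): h(0) = 1; h(1) = 0 → root.
Linear factors from roots: (x + 1).
Complete factorization: h(x) = (x + 1)·(x^2 + x + 1)·(x^3 + x + 1).
Factor degrees with multiplicity: 1 + 2 + 3 = 6.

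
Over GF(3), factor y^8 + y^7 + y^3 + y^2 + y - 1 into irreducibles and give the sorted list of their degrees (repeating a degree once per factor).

8

Write g(y) = y^8 + y^7 + y^3 + y^2 + y - 1.
Roots in GF(3): g(0) = 2; g(1) = 1; g(2) = 1.
Complete factorization: g(y) = (y^8 + y^7 + y^3 + y^2 + y - 1).
Factor degrees with multiplicity: 8 = 8.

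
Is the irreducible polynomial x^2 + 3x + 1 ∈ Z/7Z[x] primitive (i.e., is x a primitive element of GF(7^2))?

Write f(x) = x^2 + 3x + 1.
|GF(7^2)^×| = 7^2 − 1 = 48. Prime factorization: 48 = 2^4·3.
f is primitive ⇔ x has order 48 in GF(7)[x]/(f), i.e. x^(48/q) ≠ 1 for each prime q | 48.
x^(24) mod f = 1
x^(16) mod f = 1
Since x^(24) = 1, the order of x divides 24 < 48; not primitive.

No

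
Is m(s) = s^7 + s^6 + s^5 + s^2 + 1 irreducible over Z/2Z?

Yes

Check for roots in Z/2Z: m(0) = 1; m(1) = 1.
No roots, so no linear factors.
Monic irreducibles of degree 2 over GF(2): s^2 + s + 1.
None of them divide m (all give nonzero remainder).
Monic irreducibles of degree 3 over GF(2): s^3 + s + 1, s^3 + s^2 + 1.
None of them divide m (all give nonzero remainder).
No irreducible factor of degree ≤ 3 exists, so m is irreducible over GF(2).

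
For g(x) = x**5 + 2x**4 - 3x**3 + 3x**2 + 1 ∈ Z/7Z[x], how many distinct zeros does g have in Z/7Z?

Evaluate at each of the 7 elements of Z/7Z:
g(0) = 1; g(1) = 4; g(2) = 4; g(3) = 2; g(4) = 0 → root; g(5) = 2; g(6) = 1.
Roots: {4}.

1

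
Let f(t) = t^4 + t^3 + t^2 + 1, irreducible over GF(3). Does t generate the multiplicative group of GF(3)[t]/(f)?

|GF(3^4)^×| = 3^4 − 1 = 80. Prime factorization: 80 = 2^4·5.
f is primitive ⇔ t has order 80 in GF(3)[t]/(f), i.e. t^(80/q) ≠ 1 for each prime q | 80.
t^(40) mod f = 1
t^(16) mod f = 2t^3 + t^2 + t.
Since t^(40) = 1, the order of t divides 40 < 80; not primitive.

No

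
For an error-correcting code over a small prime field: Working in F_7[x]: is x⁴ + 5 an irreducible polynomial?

No

Write P(x) = x⁴ + 5.
Check for roots in F_7: P(0) = 5; P(1) = 6; P(2) = 0 → root; P(3) = 2; P(4) = 2; P(5) = 0 → root; P(6) = 6.
P(2) = 0, so (x − 2) divides P(x); P is reducible.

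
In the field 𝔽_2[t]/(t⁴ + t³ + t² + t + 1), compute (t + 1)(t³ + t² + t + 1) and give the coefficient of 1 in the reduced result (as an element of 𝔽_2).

Multiply in 𝔽_2[t]: (t + 1)·(t³ + t² + t + 1) = t⁴ + 1.
Reduce using t⁴ ≡ t³ + t² + t + 1 (mod t⁴ + t³ + t² + t + 1).
Reduced: t³ + t² + t.

0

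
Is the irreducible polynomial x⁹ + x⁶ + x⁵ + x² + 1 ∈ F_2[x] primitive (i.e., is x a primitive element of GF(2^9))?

Write f(x) = x⁹ + x⁶ + x⁵ + x² + 1.
|GF(2^9)^×| = 2^9 − 1 = 511. Prime factorization: 511 = 7·73.
f is primitive ⇔ x has order 511 in GF(2)[x]/(f), i.e. x^(511/q) ≠ 1 for each prime q | 511.
x^(73) mod f = 1
x^(7) mod f = x⁷.
Since x^(73) = 1, the order of x divides 73 < 511; not primitive.

No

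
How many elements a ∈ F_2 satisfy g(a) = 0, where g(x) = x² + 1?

1

Evaluate at each of the 2 elements of F_2:
g(0) = 1; g(1) = 0 → root.
Roots: {1}.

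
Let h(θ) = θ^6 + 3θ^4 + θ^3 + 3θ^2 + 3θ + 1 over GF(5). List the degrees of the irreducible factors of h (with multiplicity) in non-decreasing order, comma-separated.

Roots in GF(5): h(0) = 1; h(1) = 2; h(2) = 4; h(3) = 1; h(4) = 4.
Complete factorization: h(θ) = (θ^2 + 3θ + 4)·(θ^4 + 2θ^3 + 3θ^2 + 4θ + 4).
Factor degrees with multiplicity: 2 + 4 = 6.

2, 4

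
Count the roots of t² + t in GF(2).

2

Write P(t) = t² + t.
Evaluate at each of the 2 elements of GF(2):
P(0) = 0 → root; P(1) = 0 → root.
Roots: {0, 1}.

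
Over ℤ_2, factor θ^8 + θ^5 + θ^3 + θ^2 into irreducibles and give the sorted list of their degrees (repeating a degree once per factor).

1, 1, 1, 1, 1, 3

Write g(θ) = θ^8 + θ^5 + θ^3 + θ^2.
Roots in ℤ_2: g(0) = 0 → root; g(1) = 0 → root.
Linear factors from roots: (θ), (θ + 1).
Complete factorization: g(θ) = (θ)^2·(θ + 1)^3·(θ^3 + θ^2 + 1).
Factor degrees with multiplicity: 1 + 1 + 1 + 1 + 1 + 3 = 8.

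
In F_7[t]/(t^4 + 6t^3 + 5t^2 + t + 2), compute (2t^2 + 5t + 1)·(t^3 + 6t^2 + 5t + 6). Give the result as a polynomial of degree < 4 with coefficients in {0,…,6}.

t^3 + 2t^2 + 5t + 3

Multiply in F_7[t]: (2t^2 + 5t + 1)·(t^3 + 6t^2 + 5t + 6) = 2t^5 + 3t^4 + 6t^3 + t^2 + 6.
Reduce using t^4 ≡ t^3 + 2t^2 + 6t + 5 (mod t^4 + 6t^3 + 5t^2 + t + 2).
Reduced: t^3 + 2t^2 + 5t + 3.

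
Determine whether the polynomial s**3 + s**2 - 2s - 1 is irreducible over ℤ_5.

Write g(s) = s**3 + s**2 - 2s - 1.
Check for roots in ℤ_5: g(0) = 4; g(1) = 4; g(2) = 2; g(3) = 4; g(4) = 1.
No roots. A degree-3 polynomial over a field with no linear factor is irreducible.

Yes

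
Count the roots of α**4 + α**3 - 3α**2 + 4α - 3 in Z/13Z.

Write g(α) = α**4 + α**3 - 3α**2 + 4α - 3.
Evaluate at each of the 13 elements of Z/13Z:
g(0) = 10; g(1) = 0 → root; g(2) = 4; g(3) = 12; g(4) = 12; g(5) = 3; g(6) = 8; g(7) = 9; g(8) = 12; g(9) = 8; g(10) = 12; g(11) = 11; g(12) = 3.
Roots: {1}.

1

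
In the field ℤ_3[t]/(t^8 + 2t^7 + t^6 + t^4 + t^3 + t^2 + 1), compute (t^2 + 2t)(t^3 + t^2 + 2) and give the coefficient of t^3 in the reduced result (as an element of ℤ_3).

Multiply in ℤ_3[t]: (t^2 + 2t)·(t^3 + t^2 + 2) = t^5 + 2t^3 + 2t^2 + t.
Reduced: t^5 + 2t^3 + 2t^2 + t.

2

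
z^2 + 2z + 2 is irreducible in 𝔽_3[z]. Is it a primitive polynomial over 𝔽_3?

Write f(z) = z^2 + 2z + 2.
|GF(3^2)^×| = 3^2 − 1 = 8. Prime factorization: 8 = 2^3.
f is primitive ⇔ z has order 8 in GF(3)[z]/(f), i.e. z^(8/q) ≠ 1 for each prime q | 8.
z^(4) mod f = 2.
None equal 1, so z has full order 8; f is primitive.

Yes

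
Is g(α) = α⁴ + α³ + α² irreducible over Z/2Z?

No

Check for roots in Z/2Z: g(0) = 0 → root; g(1) = 1.
g(0) = 0, so (α) divides g(α); g is reducible.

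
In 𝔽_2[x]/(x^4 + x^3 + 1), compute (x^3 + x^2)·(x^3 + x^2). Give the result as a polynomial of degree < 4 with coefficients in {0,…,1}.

Multiply in 𝔽_2[x]: (x^3 + x^2)·(x^3 + x^2) = x^6 + x^4.
Reduce using x^4 ≡ x^3 + 1 (mod x^4 + x^3 + 1).
Reduced: x^2 + x.

x^2 + x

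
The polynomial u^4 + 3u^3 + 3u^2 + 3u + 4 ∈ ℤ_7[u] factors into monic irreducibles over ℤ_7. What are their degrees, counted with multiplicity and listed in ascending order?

Write h(u) = u^4 + 3u^3 + 3u^2 + 3u + 4.
Linear factors from roots: (u + 6).
Complete factorization: h(u) = (u + 6)·(u^3 + 4u^2 + 3).
Factor degrees with multiplicity: 1 + 3 = 4.

1, 3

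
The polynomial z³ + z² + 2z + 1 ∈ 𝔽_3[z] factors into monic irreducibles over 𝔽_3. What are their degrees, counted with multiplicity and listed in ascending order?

3

Write g(z) = z³ + z² + 2z + 1.
Roots in 𝔽_3: g(0) = 1; g(1) = 2; g(2) = 2.
Complete factorization: g(z) = (z³ + z² + 2z + 1).
Factor degrees with multiplicity: 3 = 3.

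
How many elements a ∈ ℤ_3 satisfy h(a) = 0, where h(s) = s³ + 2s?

3

Evaluate at each of the 3 elements of ℤ_3:
h(0) = 0 → root; h(1) = 0 → root; h(2) = 0 → root.
Roots: {0, 1, 2}.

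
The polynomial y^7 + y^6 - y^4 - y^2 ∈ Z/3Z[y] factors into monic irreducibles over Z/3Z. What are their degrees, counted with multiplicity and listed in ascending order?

Write h(y) = y^7 + y^6 - y^4 - y^2.
Roots in Z/3Z: h(0) = 0 → root; h(1) = 0 → root; h(2) = 1.
Linear factors from roots: (y), (y - 1).
Complete factorization: h(y) = (y - 1)·(y)^2·(y^2 + y - 1)^2.
Factor degrees with multiplicity: 1 + 1 + 1 + 2 + 2 = 7.

1, 1, 1, 2, 2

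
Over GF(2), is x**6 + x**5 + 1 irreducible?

Write h(x) = x**6 + x**5 + 1.
Check for roots in GF(2): h(0) = 1; h(1) = 1.
No roots, so no linear factors.
Monic irreducibles of degree 2 over GF(2): x**2 + x + 1.
None of them divide h (all give nonzero remainder).
Monic irreducibles of degree 3 over GF(2): x**3 + x + 1, x**3 + x**2 + 1.
None of them divide h (all give nonzero remainder).
No irreducible factor of degree ≤ 3 exists, so h is irreducible over GF(2).

Yes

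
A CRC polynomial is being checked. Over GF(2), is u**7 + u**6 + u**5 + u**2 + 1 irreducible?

Write g(u) = u**7 + u**6 + u**5 + u**2 + 1.
Check for roots in GF(2): g(0) = 1; g(1) = 1.
No roots, so no linear factors.
Monic irreducibles of degree 2 over GF(2): u**2 + u + 1.
None of them divide g (all give nonzero remainder).
Monic irreducibles of degree 3 over GF(2): u**3 + u + 1, u**3 + u**2 + 1.
None of them divide g (all give nonzero remainder).
No irreducible factor of degree ≤ 3 exists, so g is irreducible over GF(2).

Yes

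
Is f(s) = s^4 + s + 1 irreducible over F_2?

Check for roots in F_2: f(0) = 1; f(1) = 1.
No roots, so no linear factors.
Monic irreducibles of degree 2 over GF(2): s^2 + s + 1.
None of them divide f (all give nonzero remainder).
No irreducible factor of degree ≤ 2 exists, so f is irreducible over GF(2).

Yes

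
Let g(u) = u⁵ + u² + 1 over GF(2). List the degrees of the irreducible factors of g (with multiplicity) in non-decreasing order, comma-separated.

Roots in GF(2): g(0) = 1; g(1) = 1.
Complete factorization: g(u) = (u⁵ + u² + 1).
Factor degrees with multiplicity: 5 = 5.

5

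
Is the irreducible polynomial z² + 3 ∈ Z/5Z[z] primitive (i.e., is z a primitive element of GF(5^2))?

No

Write f(z) = z² + 3.
|GF(5^2)^×| = 5^2 − 1 = 24. Prime factorization: 24 = 2^3·3.
f is primitive ⇔ z has order 24 in GF(5)[z]/(f), i.e. z^(24/q) ≠ 1 for each prime q | 24.
z^(12) mod f = 4.
z^(8) mod f = 1
Since z^(8) = 1, the order of z divides 8 < 24; not primitive.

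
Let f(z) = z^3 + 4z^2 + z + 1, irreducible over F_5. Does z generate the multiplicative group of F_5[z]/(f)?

|GF(5^3)^×| = 5^3 − 1 = 124. Prime factorization: 124 = 2^2·31.
f is primitive ⇔ z has order 124 in GF(5)[z]/(f), i.e. z^(124/q) ≠ 1 for each prime q | 124.
z^(62) mod f = 1
z^(4) mod f = 3z + 4.
Since z^(62) = 1, the order of z divides 62 < 124; not primitive.

No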